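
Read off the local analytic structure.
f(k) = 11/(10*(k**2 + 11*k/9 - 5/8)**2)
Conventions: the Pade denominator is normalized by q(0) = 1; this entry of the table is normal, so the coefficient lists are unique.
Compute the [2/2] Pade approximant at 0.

Taylor coefficients needed (expand at 0): a_0 = 352/125, a_1 = 61952/5625, a_2 = 3486208/84375, a_3 = 1561686016/11390625, a_4 = 8904574976/20503125.
Write the denominator as Q(k) = 1 + q1*k + q2*k^2. Requiring Q*f - P = O(k^5) with deg P <= 2 kills the coefficients of k^3..k^4 in Q*f:
  k^3: a_3 + q1*a_2 + q2*a_1 = 0, i.e. 1561686016/11390625 + (3486208/84375)*q1 + (61952/5625)*q2 = 0.
  k^4: a_4 + q1*a_3 + q2*a_2 = 0, i.e. 8904574976/20503125 + (1561686016/11390625)*q1 + (3486208/84375)*q2 = 0.
Solving this linear system: q1 = -80130116/17922645, q2 = 3487553044/806519025.
The numerator is Q*f truncated at degree 2: P0 = a_0 = 352/125; P1 = a_1 + q1*a_0 = -78477696/49785125; P2 = a_2 + q1*a_1 + q2*a_0 = 211787136/49785125.

The Pade approximant has numerator coefficients [352/125, -78477696/49785125, 211787136/49785125]; denominator coefficients [1, -80130116/17922645, 3487553044/806519025].


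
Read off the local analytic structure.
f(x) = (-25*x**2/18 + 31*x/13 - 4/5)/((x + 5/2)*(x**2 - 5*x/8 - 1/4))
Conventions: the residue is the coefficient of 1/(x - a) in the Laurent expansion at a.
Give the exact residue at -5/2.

At the order-1 pole -5/2 set g(x) = (x - (-5/2))*f(x) = (-25*x**2/18 + 31*x/13 - 4/5)/(x**2 - 5*x/8 - 1/4).
Simple pole: residue = g(a) at a = -5/2, which is -144538/70785.

The residue is -144538/70785.


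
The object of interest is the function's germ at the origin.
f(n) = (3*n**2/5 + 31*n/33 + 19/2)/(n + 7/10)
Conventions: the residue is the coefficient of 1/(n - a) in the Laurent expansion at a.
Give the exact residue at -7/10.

At the order-1 pole -7/10 set g(n) = (n - (-7/10))*f(n) = 3*n**2/5 + 31*n/33 + 19/2.
Simple pole: residue = g(a) at a = -7/10, which is 150751/16500.

The residue is 150751/16500.


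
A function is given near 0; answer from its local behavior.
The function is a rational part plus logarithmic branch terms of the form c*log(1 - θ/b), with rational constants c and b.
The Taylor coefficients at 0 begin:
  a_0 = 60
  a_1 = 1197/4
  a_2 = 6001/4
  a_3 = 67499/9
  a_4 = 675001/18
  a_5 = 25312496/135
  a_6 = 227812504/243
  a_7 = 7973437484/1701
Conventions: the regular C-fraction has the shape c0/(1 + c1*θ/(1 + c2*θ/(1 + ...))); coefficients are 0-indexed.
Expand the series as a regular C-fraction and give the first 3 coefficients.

The regular C-fraction coefficients are [60, -399/80, -2477/95760].

Taylor coefficients (read off): a_0 = 60, a_1 = 1197/4, a_2 = 6001/4.
c0 = a_0 = 60. Peel one level at a time: if S = 1 + c*θ/S' with S'(0) = 1, then c is the θ-coefficient of S and S' = c*θ/(S - 1).
S_1 = c0/f = 1 + (-399/80)*θ + (-2477/19200)*θ^2 + ...; c1 = -399/80.
S_2 = c1*θ/(S_1 - 1) = 1 + (-2477/95760)*θ + ...; c2 = -2477/95760.


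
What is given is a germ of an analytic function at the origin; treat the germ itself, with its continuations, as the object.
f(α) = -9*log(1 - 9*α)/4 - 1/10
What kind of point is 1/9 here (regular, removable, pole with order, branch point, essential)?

The point is a logarithmic branch point.

The term (-9/4)*log(1 - α/(1/9)) has argument 1 - 1/9/(1/9) = 0 at 1/9: a logarithmic (infinitely-sheeted) branch point; the remaining terms are analytic or single-valued there.


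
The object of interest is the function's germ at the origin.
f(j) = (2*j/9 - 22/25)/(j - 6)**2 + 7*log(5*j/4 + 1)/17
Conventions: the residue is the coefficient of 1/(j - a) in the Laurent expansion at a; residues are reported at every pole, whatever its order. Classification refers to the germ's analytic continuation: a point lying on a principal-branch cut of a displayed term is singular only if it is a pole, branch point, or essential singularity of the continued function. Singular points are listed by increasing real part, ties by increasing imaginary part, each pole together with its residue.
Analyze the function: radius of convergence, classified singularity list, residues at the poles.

Denominator factor (j - 6)^2: pole of order 2 at 6, modulus 6.
Branch term (7/17)*log(1 - j/(-4/5)): its argument vanishes at j = -4/5, a logarithmic branch point, modulus 4/5.
The radius of convergence is the smallest modulus among the singular points: 4/5.
The branch term is analytic at 6 and contributes nothing to the residue; only the rational part matters.
At the order-2 pole 6 set g(j) = (j - (6))^2*(rational part) = 2*j/9 - 22/25.
Order-2 pole: residue = g'(a); g'(6) = 2/9, so the residue is 2/9.
List the singular points by increasing real part (a conjugate pair: the negative imaginary part first).

Radius of convergence at 0: 4/5.
At -4/5: a logarithmic branch point.
At 6: a pole of order 2; residue 2/9.


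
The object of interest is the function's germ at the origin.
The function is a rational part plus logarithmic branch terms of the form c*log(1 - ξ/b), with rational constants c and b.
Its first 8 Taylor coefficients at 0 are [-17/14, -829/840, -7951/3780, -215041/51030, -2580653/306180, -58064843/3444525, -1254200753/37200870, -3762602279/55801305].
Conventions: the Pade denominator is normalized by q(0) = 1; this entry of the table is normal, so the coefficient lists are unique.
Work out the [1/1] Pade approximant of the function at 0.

Taylor coefficients needed (read off): a_0 = -17/14, a_1 = -829/840, a_2 = -7951/3780.
Write the denominator as Q(ξ) = 1 + q1*ξ. Requiring Q*f - P = O(ξ^3) with deg P <= 1 kills the coefficients of ξ^2..ξ^2 in Q*f:
  ξ^2: a_2 + q1*a_1 = 0, i.e. -7951/3780 + (-829/840)*q1 = 0.
Solving this linear system: q1 = -15902/7461.
The numerator is Q*f truncated at degree 1: P0 = a_0 = -17/14; P1 = a_1 + q1*a_0 = 477851/298440.

The Pade approximant has numerator coefficients [-17/14, 477851/298440]; denominator coefficients [1, -15902/7461].


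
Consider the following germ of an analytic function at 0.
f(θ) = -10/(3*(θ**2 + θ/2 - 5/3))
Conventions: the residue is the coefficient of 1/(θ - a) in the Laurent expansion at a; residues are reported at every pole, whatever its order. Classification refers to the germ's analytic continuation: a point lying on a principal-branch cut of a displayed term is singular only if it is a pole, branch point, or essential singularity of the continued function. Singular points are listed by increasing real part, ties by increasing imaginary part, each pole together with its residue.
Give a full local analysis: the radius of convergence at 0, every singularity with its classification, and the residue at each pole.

Denominator factor (θ**2 + θ/2 - 5/3): discriminant 83/12, real irrational roots -1/4 + (1/12)*sqrt(249) and -1/4 - (1/12)*sqrt(249); poles of order 1, moduli -1/4 + (1/12)*sqrt(249) and 1/4 + (1/12)*sqrt(249).
The radius of convergence is the smallest modulus among the singular points: -1/4 + (1/12)*sqrt(249).
The factor θ**2 + θ/2 - 5/3 splits as (θ - a)(θ - a') with a = -1/4 - (1/12)*sqrt(249), a' = -1/4 + (1/12)*sqrt(249). At the order-1 pole a set g(θ) = (θ - a)*f(θ) = [-10/3] / (θ - a').
Simple pole: residue = g(a) at a = -1/4 - (1/12)*sqrt(249), which is (20/249)*sqrt(249).
The factor θ**2 + θ/2 - 5/3 splits as (θ - a)(θ - a') with a = -1/4 + (1/12)*sqrt(249), a' = -1/4 - (1/12)*sqrt(249). At the order-1 pole a set g(θ) = (θ - a)*f(θ) = [-10/3] / (θ - a').
Simple pole: residue = g(a) at a = -1/4 + (1/12)*sqrt(249), which is -(20/249)*sqrt(249).
List the singular points by increasing real part (a conjugate pair: the negative imaginary part first).

Radius of convergence at 0: -1/4 + (1/12)*sqrt(249).
At -1/4 - (1/12)*sqrt(249): a pole of order 1; residue (20/249)*sqrt(249).
At -1/4 + (1/12)*sqrt(249): a pole of order 1; residue -(20/249)*sqrt(249).


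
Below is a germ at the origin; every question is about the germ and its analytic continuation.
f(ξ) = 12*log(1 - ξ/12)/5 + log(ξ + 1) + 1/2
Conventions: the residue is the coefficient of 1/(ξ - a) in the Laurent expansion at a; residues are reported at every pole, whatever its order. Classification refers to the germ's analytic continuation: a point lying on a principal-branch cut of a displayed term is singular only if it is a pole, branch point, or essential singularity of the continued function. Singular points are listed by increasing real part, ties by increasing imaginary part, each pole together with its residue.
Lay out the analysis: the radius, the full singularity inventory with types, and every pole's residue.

Radius of convergence at 0: 1.
At -1: a logarithmic branch point.
At 12: a logarithmic branch point.

Branch term (12/5)*log(1 - ξ/(12)): its argument vanishes at ξ = 12, a logarithmic branch point, modulus 12.
Branch term (1)*log(1 - ξ/(-1)): its argument vanishes at ξ = -1, a logarithmic branch point, modulus 1.
The radius of convergence is the smallest modulus among the singular points: 1.
List the singular points by increasing real part (a conjugate pair: the negative imaginary part first).


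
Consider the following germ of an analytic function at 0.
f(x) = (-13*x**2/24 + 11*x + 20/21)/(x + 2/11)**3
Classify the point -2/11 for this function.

The point is a pole of order 3.

The denominator factor x + 2/11 vanishes at -2/11 and appears to the power 3; the numerator there equals -1805/1694, nonzero, and no other factor vanishes.
Hence a pole whose order is the multiplicity, 3.


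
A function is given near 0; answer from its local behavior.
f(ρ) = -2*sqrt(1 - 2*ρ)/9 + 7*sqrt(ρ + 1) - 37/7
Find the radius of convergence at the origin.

Branch term (-2/9)*sqrt(1 - ρ/(1/2)): its argument vanishes at ρ = 1/2, a square-root branch point, modulus 1/2.
Branch term (7)*sqrt(1 - ρ/(-1)): its argument vanishes at ρ = -1, a square-root branch point, modulus 1.
The radius of convergence is the smallest modulus among the singular points: 1/2.

The radius of convergence is 1/2.


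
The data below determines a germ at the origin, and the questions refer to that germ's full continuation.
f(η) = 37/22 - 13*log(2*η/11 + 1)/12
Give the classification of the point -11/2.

The point is a logarithmic branch point.

The term (-13/12)*log(1 - η/(-11/2)) has argument 1 - -11/2/(-11/2) = 0 at -11/2: a logarithmic (infinitely-sheeted) branch point; the remaining terms are analytic or single-valued there.


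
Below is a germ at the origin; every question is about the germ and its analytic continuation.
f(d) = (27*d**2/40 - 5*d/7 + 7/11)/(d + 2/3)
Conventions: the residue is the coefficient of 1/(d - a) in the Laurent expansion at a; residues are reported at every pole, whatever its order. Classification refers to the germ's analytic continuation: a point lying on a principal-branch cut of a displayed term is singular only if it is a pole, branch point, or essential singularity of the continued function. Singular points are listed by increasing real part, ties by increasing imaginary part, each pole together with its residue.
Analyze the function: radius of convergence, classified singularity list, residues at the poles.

Denominator factor (d + 2/3): pole of order 1 at -2/3, modulus 2/3.
The radius of convergence is the smallest modulus among the singular points: 2/3.
At the order-1 pole -2/3 set g(d) = (d - (-2/3))*f(d) = 27*d**2/40 - 5*d/7 + 7/11.
Simple pole: residue = g(a) at a = -2/3, which is 3263/2310.

Radius of convergence at 0: 2/3.
At -2/3: a pole of order 1; residue 3263/2310.


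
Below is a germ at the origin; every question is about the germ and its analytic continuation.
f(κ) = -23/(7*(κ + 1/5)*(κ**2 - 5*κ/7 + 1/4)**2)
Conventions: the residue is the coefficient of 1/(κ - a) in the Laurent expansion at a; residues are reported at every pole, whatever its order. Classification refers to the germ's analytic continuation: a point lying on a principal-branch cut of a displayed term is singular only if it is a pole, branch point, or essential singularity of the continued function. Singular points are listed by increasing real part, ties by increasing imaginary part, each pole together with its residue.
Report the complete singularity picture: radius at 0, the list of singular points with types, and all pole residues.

Radius of convergence at 0: 1/5.
At -1/5: a pole of order 1; residue -1610000/91809.
At (5/14) - ((1/7)*sqrt(6))*i: a pole of order 2; residue (805000/91809) - ((1287195/81608)*sqrt(6))*i.
At (5/14) + ((1/7)*sqrt(6))*i: a pole of order 2; residue (805000/91809) + ((1287195/81608)*sqrt(6))*i.

Denominator factor (κ**2 - 5*κ/7 + 1/4)^2: discriminant -24/49, complex-conjugate roots (5/14) + ((1/7)*sqrt(6))*i and (5/14) - ((1/7)*sqrt(6))*i; poles of order 2, moduli 1/2 and 1/2.
Denominator factor (κ + 1/5): pole of order 1 at -1/5, modulus 1/5.
The radius of convergence is the smallest modulus among the singular points: 1/5.
At the order-1 pole -1/5 set g(κ) = (κ - (-1/5))*f(κ) = -23/(7*(κ**2 - 5*κ/7 + 1/4)**2).
Simple pole: residue = g(a) at a = -1/5, which is -1610000/91809.
The factor κ**2 - 5*κ/7 + 1/4 splits as (κ - a)(κ - a') with a = (5/14) - ((1/7)*sqrt(6))*i, a' = (5/14) + ((1/7)*sqrt(6))*i. At the order-2 pole a set g(κ) = (κ - a)^2*f(κ) = [-23/(7*(κ + 1/5))] / (κ - a')^2.
Order-2 pole: residue = g'(a); g'((5/14) - ((1/7)*sqrt(6))*i) = (805000/91809) - ((1287195/81608)*sqrt(6))*i, so the residue is (805000/91809) - ((1287195/81608)*sqrt(6))*i.
The factor κ**2 - 5*κ/7 + 1/4 splits as (κ - a)(κ - a') with a = (5/14) + ((1/7)*sqrt(6))*i, a' = (5/14) - ((1/7)*sqrt(6))*i. At the order-2 pole a set g(κ) = (κ - a)^2*f(κ) = [-23/(7*(κ + 1/5))] / (κ - a')^2.
Order-2 pole: residue = g'(a); g'((5/14) + ((1/7)*sqrt(6))*i) = (805000/91809) + ((1287195/81608)*sqrt(6))*i, so the residue is (805000/91809) + ((1287195/81608)*sqrt(6))*i.
List the singular points by increasing real part (a conjugate pair: the negative imaginary part first).


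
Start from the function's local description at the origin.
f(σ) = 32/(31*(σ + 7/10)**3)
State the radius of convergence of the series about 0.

Denominator factor (σ + 7/10)^3: pole of order 3 at -7/10, modulus 7/10.
The radius of convergence is the smallest modulus among the singular points: 7/10.

The radius of convergence is 7/10.


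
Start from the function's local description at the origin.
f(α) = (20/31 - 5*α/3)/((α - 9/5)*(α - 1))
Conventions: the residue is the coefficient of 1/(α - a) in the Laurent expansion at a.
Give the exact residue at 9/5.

The residue is -365/124.

At the order-1 pole 9/5 set g(α) = (α - (9/5))*f(α) = (20/31 - 5*α/3)/(α - 1).
Simple pole: residue = g(a) at a = 9/5, which is -365/124.


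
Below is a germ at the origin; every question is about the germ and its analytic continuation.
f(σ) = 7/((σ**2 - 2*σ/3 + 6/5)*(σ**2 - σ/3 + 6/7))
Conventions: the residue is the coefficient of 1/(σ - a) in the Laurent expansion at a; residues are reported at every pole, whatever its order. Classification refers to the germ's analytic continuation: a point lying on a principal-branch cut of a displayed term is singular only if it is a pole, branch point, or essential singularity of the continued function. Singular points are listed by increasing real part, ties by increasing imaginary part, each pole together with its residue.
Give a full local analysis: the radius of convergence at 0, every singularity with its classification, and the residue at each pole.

Radius of convergence at 0: (1/7)*sqrt(42).
At (1/6) - ((1/42)*sqrt(1463))*i: a pole of order 1; residue (8575/1284) + ((44345/268356)*sqrt(1463))*i.
At (1/6) + ((1/42)*sqrt(1463))*i: a pole of order 1; residue (8575/1284) - ((44345/268356)*sqrt(1463))*i.
At (1/3) - ((7/15)*sqrt(5))*i: a pole of order 1; residue (-8575/1284) - ((2555/1284)*sqrt(5))*i.
At (1/3) + ((7/15)*sqrt(5))*i: a pole of order 1; residue (-8575/1284) + ((2555/1284)*sqrt(5))*i.

Denominator factor (σ**2 - 2*σ/3 + 6/5): discriminant -196/45, complex-conjugate roots (1/3) + ((7/15)*sqrt(5))*i and (1/3) - ((7/15)*sqrt(5))*i; poles of order 1, moduli (1/5)*sqrt(30) and (1/5)*sqrt(30).
Denominator factor (σ**2 - σ/3 + 6/7): discriminant -209/63, complex-conjugate roots (1/6) + ((1/42)*sqrt(1463))*i and (1/6) - ((1/42)*sqrt(1463))*i; poles of order 1, moduli (1/7)*sqrt(42) and (1/7)*sqrt(42).
The radius of convergence is the smallest modulus among the singular points: (1/7)*sqrt(42).
The factor σ**2 - σ/3 + 6/7 splits as (σ - a)(σ - a') with a = (1/6) - ((1/42)*sqrt(1463))*i, a' = (1/6) + ((1/42)*sqrt(1463))*i. At the order-1 pole a set g(σ) = (σ - a)*f(σ) = [7/(σ**2 - 2*σ/3 + 6/5)] / (σ - a').
Simple pole: residue = g(a) at a = (1/6) - ((1/42)*sqrt(1463))*i, which is (8575/1284) + ((44345/268356)*sqrt(1463))*i.
The factor σ**2 - σ/3 + 6/7 splits as (σ - a)(σ - a') with a = (1/6) + ((1/42)*sqrt(1463))*i, a' = (1/6) - ((1/42)*sqrt(1463))*i. At the order-1 pole a set g(σ) = (σ - a)*f(σ) = [7/(σ**2 - 2*σ/3 + 6/5)] / (σ - a').
Simple pole: residue = g(a) at a = (1/6) + ((1/42)*sqrt(1463))*i, which is (8575/1284) - ((44345/268356)*sqrt(1463))*i.
The factor σ**2 - 2*σ/3 + 6/5 splits as (σ - a)(σ - a') with a = (1/3) - ((7/15)*sqrt(5))*i, a' = (1/3) + ((7/15)*sqrt(5))*i. At the order-1 pole a set g(σ) = (σ - a)*f(σ) = [7/(σ**2 - σ/3 + 6/7)] / (σ - a').
Simple pole: residue = g(a) at a = (1/3) - ((7/15)*sqrt(5))*i, which is (-8575/1284) - ((2555/1284)*sqrt(5))*i.
The factor σ**2 - 2*σ/3 + 6/5 splits as (σ - a)(σ - a') with a = (1/3) + ((7/15)*sqrt(5))*i, a' = (1/3) - ((7/15)*sqrt(5))*i. At the order-1 pole a set g(σ) = (σ - a)*f(σ) = [7/(σ**2 - σ/3 + 6/7)] / (σ - a').
Simple pole: residue = g(a) at a = (1/3) + ((7/15)*sqrt(5))*i, which is (-8575/1284) + ((2555/1284)*sqrt(5))*i.
List the singular points by increasing real part (a conjugate pair: the negative imaginary part first).


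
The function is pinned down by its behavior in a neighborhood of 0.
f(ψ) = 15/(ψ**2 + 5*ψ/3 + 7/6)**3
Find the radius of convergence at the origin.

Denominator factor (ψ**2 + 5*ψ/3 + 7/6)^3: discriminant -17/9, complex-conjugate roots (-5/6) + ((1/6)*sqrt(17))*i and (-5/6) - ((1/6)*sqrt(17))*i; poles of order 3, moduli (1/6)*sqrt(42) and (1/6)*sqrt(42).
The radius of convergence is the smallest modulus among the singular points: (1/6)*sqrt(42).

The radius of convergence is (1/6)*sqrt(42).


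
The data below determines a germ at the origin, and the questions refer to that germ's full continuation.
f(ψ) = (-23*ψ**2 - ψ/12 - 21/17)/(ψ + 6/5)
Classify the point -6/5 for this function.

The denominator factor ψ + 6/5 vanishes at -6/5 and appears to the power 1; the numerator there equals -29117/850, nonzero, and no other factor vanishes.
Hence a pole whose order is the multiplicity, 1.

The point is a pole of order 1.


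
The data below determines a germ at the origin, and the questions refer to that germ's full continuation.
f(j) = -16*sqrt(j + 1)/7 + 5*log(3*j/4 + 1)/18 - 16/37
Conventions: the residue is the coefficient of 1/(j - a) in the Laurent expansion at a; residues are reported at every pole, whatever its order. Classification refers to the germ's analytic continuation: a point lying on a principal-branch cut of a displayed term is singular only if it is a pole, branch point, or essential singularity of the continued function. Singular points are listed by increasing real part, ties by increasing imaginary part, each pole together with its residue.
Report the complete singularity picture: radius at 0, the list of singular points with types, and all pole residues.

Branch term (5/18)*log(1 - j/(-4/3)): its argument vanishes at j = -4/3, a logarithmic branch point, modulus 4/3.
Branch term (-16/7)*sqrt(1 - j/(-1)): its argument vanishes at j = -1, a square-root branch point, modulus 1.
The radius of convergence is the smallest modulus among the singular points: 1.
List the singular points by increasing real part (a conjugate pair: the negative imaginary part first).

Radius of convergence at 0: 1.
At -4/3: a logarithmic branch point.
At -1: an algebraic (square-root) branch point.


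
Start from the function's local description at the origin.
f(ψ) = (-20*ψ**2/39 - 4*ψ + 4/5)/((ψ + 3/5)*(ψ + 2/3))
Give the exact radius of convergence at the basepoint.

The radius of convergence is 3/5.

Denominator factor (ψ + 3/5): pole of order 1 at -3/5, modulus 3/5.
Denominator factor (ψ + 2/3): pole of order 1 at -2/3, modulus 2/3.
The radius of convergence is the smallest modulus among the singular points: 3/5.


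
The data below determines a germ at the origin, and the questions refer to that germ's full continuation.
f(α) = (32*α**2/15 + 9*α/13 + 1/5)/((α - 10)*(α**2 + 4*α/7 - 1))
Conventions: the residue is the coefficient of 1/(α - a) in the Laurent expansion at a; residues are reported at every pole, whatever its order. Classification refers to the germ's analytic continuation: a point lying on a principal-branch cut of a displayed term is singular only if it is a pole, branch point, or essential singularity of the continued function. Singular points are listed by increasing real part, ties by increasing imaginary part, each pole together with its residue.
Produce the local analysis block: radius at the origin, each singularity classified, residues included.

Denominator factor (α - 10): pole of order 1 at 10, modulus 10.
Denominator factor (α**2 + 4*α/7 - 1): discriminant 212/49, real irrational roots -2/7 + (1/7)*sqrt(53) and -2/7 - (1/7)*sqrt(53); poles of order 1, moduli -2/7 + (1/7)*sqrt(53) and 2/7 + (1/7)*sqrt(53).
The radius of convergence is the smallest modulus among the singular points: -2/7 + (1/7)*sqrt(53).
The factor α**2 + 4*α/7 - 1 splits as (α - a)(α - a') with a = -2/7 - (1/7)*sqrt(53), a' = -2/7 + (1/7)*sqrt(53). At the order-1 pole a set g(α) = (α - a)*f(α) = [(32*α**2/15 + 9*α/13 + 1/5)/(α - 10)] / (α - a').
Simple pole: residue = g(a) at a = -2/7 - (1/7)*sqrt(53), which is 267/19058 + (18359/1165470)*sqrt(53).
The factor α**2 + 4*α/7 - 1 splits as (α - a)(α - a') with a = -2/7 + (1/7)*sqrt(53), a' = -2/7 - (1/7)*sqrt(53). At the order-1 pole a set g(α) = (α - a)*f(α) = [(32*α**2/15 + 9*α/13 + 1/5)/(α - 10)] / (α - a').
Simple pole: residue = g(a) at a = -2/7 + (1/7)*sqrt(53), which is 267/19058 - (18359/1165470)*sqrt(53).
At the order-1 pole 10 set g(α) = (α - (10))*f(α) = (32*α**2/15 + 9*α/13 + 1/5)/(α**2 + 4*α/7 - 1).
Simple pole: residue = g(a) at a = 10, which is 300923/142935.
List the singular points by increasing real part (a conjugate pair: the negative imaginary part first).

Radius of convergence at 0: -2/7 + (1/7)*sqrt(53).
At -2/7 - (1/7)*sqrt(53): a pole of order 1; residue 267/19058 + (18359/1165470)*sqrt(53).
At -2/7 + (1/7)*sqrt(53): a pole of order 1; residue 267/19058 - (18359/1165470)*sqrt(53).
At 10: a pole of order 1; residue 300923/142935.


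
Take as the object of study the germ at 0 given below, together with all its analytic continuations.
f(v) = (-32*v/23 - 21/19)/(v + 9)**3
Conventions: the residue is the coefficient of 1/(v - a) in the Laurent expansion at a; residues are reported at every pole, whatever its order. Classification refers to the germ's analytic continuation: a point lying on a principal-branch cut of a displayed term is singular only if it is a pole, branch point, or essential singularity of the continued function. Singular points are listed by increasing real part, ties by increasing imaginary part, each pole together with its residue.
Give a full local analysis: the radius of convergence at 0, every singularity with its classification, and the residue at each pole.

Denominator factor (v + 9)^3: pole of order 3 at -9, modulus 9.
The radius of convergence is the smallest modulus among the singular points: 9.
At the order-3 pole -9 set g(v) = (v - (-9))^3*f(v) = -32*v/23 - 21/19.
Order-3 pole: residue = g''(a)/2; g''(-9) = 0, so the residue is 0.

Radius of convergence at 0: 9.
At -9: a pole of order 3; residue 0.


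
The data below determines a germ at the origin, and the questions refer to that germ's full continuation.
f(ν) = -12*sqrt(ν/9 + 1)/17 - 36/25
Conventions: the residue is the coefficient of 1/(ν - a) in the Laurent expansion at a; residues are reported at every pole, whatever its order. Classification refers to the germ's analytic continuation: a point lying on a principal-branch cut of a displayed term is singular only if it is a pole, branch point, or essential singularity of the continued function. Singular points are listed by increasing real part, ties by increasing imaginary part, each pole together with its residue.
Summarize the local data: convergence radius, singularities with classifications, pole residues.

Branch term (-12/17)*sqrt(1 - ν/(-9)): its argument vanishes at ν = -9, a square-root branch point, modulus 9.
The radius of convergence is the smallest modulus among the singular points: 9.

Radius of convergence at 0: 9.
At -9: an algebraic (square-root) branch point.


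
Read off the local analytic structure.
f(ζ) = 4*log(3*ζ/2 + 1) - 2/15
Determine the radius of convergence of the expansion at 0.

The radius of convergence is 2/3.

Branch term (4)*log(1 - ζ/(-2/3)): its argument vanishes at ζ = -2/3, a logarithmic branch point, modulus 2/3.
The radius of convergence is the smallest modulus among the singular points: 2/3.


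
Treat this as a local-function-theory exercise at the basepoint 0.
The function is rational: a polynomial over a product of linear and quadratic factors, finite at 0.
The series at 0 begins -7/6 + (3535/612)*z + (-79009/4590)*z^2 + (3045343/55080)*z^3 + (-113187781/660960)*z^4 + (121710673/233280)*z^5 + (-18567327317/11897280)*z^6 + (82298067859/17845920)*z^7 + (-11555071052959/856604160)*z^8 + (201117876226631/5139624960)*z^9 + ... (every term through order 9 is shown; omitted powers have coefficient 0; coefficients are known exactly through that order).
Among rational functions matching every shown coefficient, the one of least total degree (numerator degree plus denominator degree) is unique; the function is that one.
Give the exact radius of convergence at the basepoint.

No rational of total degree below 8 reproduces all 10 coefficients; solving the [2/6] Pade equations on them gives f(z) = (12*z**2/5 + 6*z/17 - 4/7)/((z**2 - 8*z/7 - 4/7)**2*(z**2 + z/2 + 3/2)), whose expansion matches every shown term.
Denominator factor (z**2 + z/2 + 3/2): discriminant -23/4, complex-conjugate roots (-1/4) + ((1/4)*sqrt(23))*i and (-1/4) - ((1/4)*sqrt(23))*i; poles of order 1, moduli (1/2)*sqrt(6) and (1/2)*sqrt(6).
Denominator factor (z**2 - 8*z/7 - 4/7)^2: discriminant 176/49, real irrational roots 4/7 + (2/7)*sqrt(11) and 4/7 - (2/7)*sqrt(11); poles of order 2, moduli 4/7 + (2/7)*sqrt(11) and -4/7 + (2/7)*sqrt(11).
The radius of convergence is the smallest modulus among the singular points: -4/7 + (2/7)*sqrt(11).

The radius of convergence is -4/7 + (2/7)*sqrt(11).


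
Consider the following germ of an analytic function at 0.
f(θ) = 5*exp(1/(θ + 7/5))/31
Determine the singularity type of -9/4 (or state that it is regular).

There is no denominator, hence no pole anywhere.
The essential point of exp(1/(θ - (-7/5))) is -7/5, not -9/4.
So the germ continues analytically to -9/4.

The point is a regular point.


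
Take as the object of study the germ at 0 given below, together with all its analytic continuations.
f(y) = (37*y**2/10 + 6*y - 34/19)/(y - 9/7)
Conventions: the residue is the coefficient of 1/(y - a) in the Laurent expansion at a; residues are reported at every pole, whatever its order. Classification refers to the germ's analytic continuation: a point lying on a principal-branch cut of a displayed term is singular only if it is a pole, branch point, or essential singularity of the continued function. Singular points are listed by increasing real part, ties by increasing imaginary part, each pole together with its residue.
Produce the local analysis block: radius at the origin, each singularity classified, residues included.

Radius of convergence at 0: 9/7.
At 9/7: a pole of order 1; residue 112103/9310.

Denominator factor (y - 9/7): pole of order 1 at 9/7, modulus 9/7.
The radius of convergence is the smallest modulus among the singular points: 9/7.
At the order-1 pole 9/7 set g(y) = (y - (9/7))*f(y) = 37*y**2/10 + 6*y - 34/19.
Simple pole: residue = g(a) at a = 9/7, which is 112103/9310.


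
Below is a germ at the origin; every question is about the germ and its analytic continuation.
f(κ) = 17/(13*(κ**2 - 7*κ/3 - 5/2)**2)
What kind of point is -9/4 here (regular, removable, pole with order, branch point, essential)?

The point is a regular point.

Denominator factors: κ**2 - 7*κ/3 - 5/2 = 125/16 at κ = -9/4 — none vanishes.
So the germ continues analytically to -9/4.


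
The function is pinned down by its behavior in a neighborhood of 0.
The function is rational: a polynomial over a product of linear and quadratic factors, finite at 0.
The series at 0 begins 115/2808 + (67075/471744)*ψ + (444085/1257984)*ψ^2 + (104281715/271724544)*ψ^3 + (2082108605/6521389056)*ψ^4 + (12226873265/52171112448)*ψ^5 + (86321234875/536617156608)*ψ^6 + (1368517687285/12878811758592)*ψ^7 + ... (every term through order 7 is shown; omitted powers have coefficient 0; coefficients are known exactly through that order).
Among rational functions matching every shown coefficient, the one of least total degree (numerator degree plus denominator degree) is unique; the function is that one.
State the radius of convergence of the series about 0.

No rational of total degree below 5 reproduces all 8 coefficients; solving the [2/3] Pade equations on them gives f(ψ) = (-11*ψ**2/4 - 9*ψ/7 - 23/39)/((ψ - 3)**2*(ψ - 8/5)), whose expansion matches every shown term.
Denominator factor (ψ - 3)^2: pole of order 2 at 3, modulus 3.
Denominator factor (ψ - 8/5): pole of order 1 at 8/5, modulus 8/5.
The radius of convergence is the smallest modulus among the singular points: 8/5.

The radius of convergence is 8/5.


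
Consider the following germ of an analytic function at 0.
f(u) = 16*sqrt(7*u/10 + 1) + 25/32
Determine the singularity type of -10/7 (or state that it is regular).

The term (16)*sqrt(1 - u/(-10/7)) has argument 1 - -10/7/(-10/7) = 0 at -10/7: a square-root (algebraic, two-sheeted) branch point; the remaining terms are analytic or single-valued there.

The point is an algebraic (square-root) branch point.


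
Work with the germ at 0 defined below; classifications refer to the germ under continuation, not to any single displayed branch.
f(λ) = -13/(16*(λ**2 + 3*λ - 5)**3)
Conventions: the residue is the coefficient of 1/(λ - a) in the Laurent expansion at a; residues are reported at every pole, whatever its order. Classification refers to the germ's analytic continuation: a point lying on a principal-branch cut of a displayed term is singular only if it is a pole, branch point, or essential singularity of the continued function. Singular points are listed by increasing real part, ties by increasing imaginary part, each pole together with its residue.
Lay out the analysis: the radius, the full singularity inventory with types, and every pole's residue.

Denominator factor (λ**2 + 3*λ - 5)^3: discriminant 29, real irrational roots -3/2 + (1/2)*sqrt(29) and -3/2 - (1/2)*sqrt(29); poles of order 3, moduli -3/2 + (1/2)*sqrt(29) and 3/2 + (1/2)*sqrt(29).
The radius of convergence is the smallest modulus among the singular points: -3/2 + (1/2)*sqrt(29).
The factor λ**2 + 3*λ - 5 splits as (λ - a)(λ - a') with a = -3/2 - (1/2)*sqrt(29), a' = -3/2 + (1/2)*sqrt(29). At the order-3 pole a set g(λ) = (λ - a)^3*f(λ) = [-13/16] / (λ - a')^3.
Order-3 pole: residue = g''(a)/2; g''(-3/2 - (1/2)*sqrt(29)) = (39/97556)*sqrt(29), so the residue is (39/195112)*sqrt(29).
The factor λ**2 + 3*λ - 5 splits as (λ - a)(λ - a') with a = -3/2 + (1/2)*sqrt(29), a' = -3/2 - (1/2)*sqrt(29). At the order-3 pole a set g(λ) = (λ - a)^3*f(λ) = [-13/16] / (λ - a')^3.
Order-3 pole: residue = g''(a)/2; g''(-3/2 + (1/2)*sqrt(29)) = -(39/97556)*sqrt(29), so the residue is -(39/195112)*sqrt(29).
List the singular points by increasing real part (a conjugate pair: the negative imaginary part first).

Radius of convergence at 0: -3/2 + (1/2)*sqrt(29).
At -3/2 - (1/2)*sqrt(29): a pole of order 3; residue (39/195112)*sqrt(29).
At -3/2 + (1/2)*sqrt(29): a pole of order 3; residue -(39/195112)*sqrt(29).


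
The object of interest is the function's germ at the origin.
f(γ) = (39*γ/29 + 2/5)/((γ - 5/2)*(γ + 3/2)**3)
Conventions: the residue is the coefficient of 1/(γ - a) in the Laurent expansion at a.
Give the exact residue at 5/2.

At the order-1 pole 5/2 set g(γ) = (γ - (5/2))*f(γ) = (39*γ/29 + 2/5)/(γ + 3/2)**3.
Simple pole: residue = g(a) at a = 5/2, which is 1091/18560.

The residue is 1091/18560.


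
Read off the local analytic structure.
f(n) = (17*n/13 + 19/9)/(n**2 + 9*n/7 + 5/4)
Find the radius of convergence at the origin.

Denominator factor (n**2 + 9*n/7 + 5/4): discriminant -164/49, complex-conjugate roots (-9/14) + ((1/7)*sqrt(41))*i and (-9/14) - ((1/7)*sqrt(41))*i; poles of order 1, moduli (1/2)*sqrt(5) and (1/2)*sqrt(5).
The radius of convergence is the smallest modulus among the singular points: (1/2)*sqrt(5).

The radius of convergence is (1/2)*sqrt(5).


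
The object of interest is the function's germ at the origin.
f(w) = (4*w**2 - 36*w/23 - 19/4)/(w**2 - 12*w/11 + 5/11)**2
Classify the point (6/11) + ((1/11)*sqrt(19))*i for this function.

The point is a pole of order 2.

The denominator factor w**2 - 12*w/11 + 5/11 vanishes at (6/11) + ((1/11)*sqrt(19))*i and appears to the power 2; the numerator there equals (-56125/11132) + ((708/2783)*sqrt(19))*i, nonzero, and no other factor vanishes.
Hence a pole whose order is the multiplicity, 2.


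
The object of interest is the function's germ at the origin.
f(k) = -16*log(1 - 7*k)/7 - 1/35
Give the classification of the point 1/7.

The point is a logarithmic branch point.

The term (-16/7)*log(1 - k/(1/7)) has argument 1 - 1/7/(1/7) = 0 at 1/7: a logarithmic (infinitely-sheeted) branch point; the remaining terms are analytic or single-valued there.


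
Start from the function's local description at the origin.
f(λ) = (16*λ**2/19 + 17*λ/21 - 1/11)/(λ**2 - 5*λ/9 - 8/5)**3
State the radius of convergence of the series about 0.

Denominator factor (λ**2 - 5*λ/9 - 8/5)^3: discriminant 2717/405, real irrational roots 5/18 + (1/90)*sqrt(13585) and 5/18 - (1/90)*sqrt(13585); poles of order 3, moduli 5/18 + (1/90)*sqrt(13585) and -5/18 + (1/90)*sqrt(13585).
The radius of convergence is the smallest modulus among the singular points: -5/18 + (1/90)*sqrt(13585).

The radius of convergence is -5/18 + (1/90)*sqrt(13585).


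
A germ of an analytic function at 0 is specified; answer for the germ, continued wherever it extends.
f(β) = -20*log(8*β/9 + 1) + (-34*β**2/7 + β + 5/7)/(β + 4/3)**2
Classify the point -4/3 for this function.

The point is a pole of order 2.

The denominator factor β + 4/3 vanishes at -4/3 and appears to the power 2; the numerator there equals -583/63, nonzero, and no other factor vanishes.
The branch terms are analytic at this point.
Hence a pole whose order is the multiplicity, 2.


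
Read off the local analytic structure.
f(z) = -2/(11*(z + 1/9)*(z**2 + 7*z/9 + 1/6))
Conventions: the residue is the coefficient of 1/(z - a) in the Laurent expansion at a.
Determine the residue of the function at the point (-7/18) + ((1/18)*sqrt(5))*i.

The residue is (54/55) - ((54/55)*sqrt(5))*i.

The factor z**2 + 7*z/9 + 1/6 splits as (z - a)(z - a') with a = (-7/18) + ((1/18)*sqrt(5))*i, a' = (-7/18) - ((1/18)*sqrt(5))*i. At the order-1 pole a set g(z) = (z - a)*f(z) = [-2/(11*(z + 1/9))] / (z - a').
Simple pole: residue = g(a) at a = (-7/18) + ((1/18)*sqrt(5))*i, which is (54/55) - ((54/55)*sqrt(5))*i.


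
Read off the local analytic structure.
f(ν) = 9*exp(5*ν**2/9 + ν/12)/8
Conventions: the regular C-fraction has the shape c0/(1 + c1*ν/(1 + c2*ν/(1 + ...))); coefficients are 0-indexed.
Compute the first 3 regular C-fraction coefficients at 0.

The regular C-fraction coefficients are [9/8, -1/12, -53/8].

Taylor coefficients (expand at 0): a_0 = 9/8, a_1 = 3/32, a_2 = 161/256.
c0 = a_0 = 9/8. Peel one level at a time: if S = 1 + c*ν/S' with S'(0) = 1, then c is the ν-coefficient of S and S' = c*ν/(S - 1).
S_1 = c0/f = 1 + (-1/12)*ν + (-53/96)*ν^2 + ...; c1 = -1/12.
S_2 = c1*ν/(S_1 - 1) = 1 + (-53/8)*ν + ...; c2 = -53/8.


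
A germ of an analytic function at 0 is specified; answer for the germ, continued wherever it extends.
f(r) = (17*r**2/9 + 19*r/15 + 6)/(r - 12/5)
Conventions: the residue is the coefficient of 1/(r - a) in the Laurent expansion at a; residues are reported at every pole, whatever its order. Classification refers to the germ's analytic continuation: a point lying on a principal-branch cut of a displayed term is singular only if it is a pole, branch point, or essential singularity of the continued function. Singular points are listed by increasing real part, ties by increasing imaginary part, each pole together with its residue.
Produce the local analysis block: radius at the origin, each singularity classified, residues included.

Denominator factor (r - 12/5): pole of order 1 at 12/5, modulus 12/5.
The radius of convergence is the smallest modulus among the singular points: 12/5.
At the order-1 pole 12/5 set g(r) = (r - (12/5))*f(r) = 17*r**2/9 + 19*r/15 + 6.
Simple pole: residue = g(a) at a = 12/5, which is 498/25.

Radius of convergence at 0: 12/5.
At 12/5: a pole of order 1; residue 498/25.


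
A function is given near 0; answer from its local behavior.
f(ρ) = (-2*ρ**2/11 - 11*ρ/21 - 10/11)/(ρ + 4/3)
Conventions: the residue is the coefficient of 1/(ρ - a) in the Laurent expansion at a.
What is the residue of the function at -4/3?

The residue is -370/693.

At the order-1 pole -4/3 set g(ρ) = (ρ - (-4/3))*f(ρ) = -2*ρ**2/11 - 11*ρ/21 - 10/11.
Simple pole: residue = g(a) at a = -4/3, which is -370/693.


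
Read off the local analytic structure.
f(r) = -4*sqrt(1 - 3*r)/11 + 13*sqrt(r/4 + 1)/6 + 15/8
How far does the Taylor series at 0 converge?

The radius of convergence is 1/3.

Branch term (-4/11)*sqrt(1 - r/(1/3)): its argument vanishes at r = 1/3, a square-root branch point, modulus 1/3.
Branch term (13/6)*sqrt(1 - r/(-4)): its argument vanishes at r = -4, a square-root branch point, modulus 4.
The radius of convergence is the smallest modulus among the singular points: 1/3.


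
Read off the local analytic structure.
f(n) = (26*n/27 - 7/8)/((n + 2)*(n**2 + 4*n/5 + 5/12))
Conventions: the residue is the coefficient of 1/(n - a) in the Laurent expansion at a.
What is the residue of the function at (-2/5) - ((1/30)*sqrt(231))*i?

The residue is (3025/6084) - ((14330/351351)*sqrt(231))*i.

The factor n**2 + 4*n/5 + 5/12 splits as (n - a)(n - a') with a = (-2/5) - ((1/30)*sqrt(231))*i, a' = (-2/5) + ((1/30)*sqrt(231))*i. At the order-1 pole a set g(n) = (n - a)*f(n) = [(26*n/27 - 7/8)/(n + 2)] / (n - a').
Simple pole: residue = g(a) at a = (-2/5) - ((1/30)*sqrt(231))*i, which is (3025/6084) - ((14330/351351)*sqrt(231))*i.


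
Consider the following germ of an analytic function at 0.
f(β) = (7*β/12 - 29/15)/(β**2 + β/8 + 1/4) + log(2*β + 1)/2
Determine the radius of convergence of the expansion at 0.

The radius of convergence is 1/2.

Denominator factor (β**2 + β/8 + 1/4): discriminant -63/64, complex-conjugate roots (-1/16) + ((3/16)*sqrt(7))*i and (-1/16) - ((3/16)*sqrt(7))*i; poles of order 1, moduli 1/2 and 1/2.
Branch term (1/2)*log(1 - β/(-1/2)): its argument vanishes at β = -1/2, a logarithmic branch point, modulus 1/2.
The radius of convergence is the smallest modulus among the singular points: 1/2.


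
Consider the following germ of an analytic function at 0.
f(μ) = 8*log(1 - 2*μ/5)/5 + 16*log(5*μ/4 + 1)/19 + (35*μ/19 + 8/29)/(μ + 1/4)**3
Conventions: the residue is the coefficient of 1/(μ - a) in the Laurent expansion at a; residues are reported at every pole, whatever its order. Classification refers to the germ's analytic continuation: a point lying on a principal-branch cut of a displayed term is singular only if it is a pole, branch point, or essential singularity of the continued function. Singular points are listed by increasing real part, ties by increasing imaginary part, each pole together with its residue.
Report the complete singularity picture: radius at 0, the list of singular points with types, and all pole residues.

Radius of convergence at 0: 1/4.
At -4/5: a logarithmic branch point.
At -1/4: a pole of order 3; residue 0.
At 5/2: a logarithmic branch point.

Denominator factor (μ + 1/4)^3: pole of order 3 at -1/4, modulus 1/4.
Branch term (8/5)*log(1 - μ/(5/2)): its argument vanishes at μ = 5/2, a logarithmic branch point, modulus 5/2.
Branch term (16/19)*log(1 - μ/(-4/5)): its argument vanishes at μ = -4/5, a logarithmic branch point, modulus 4/5.
The radius of convergence is the smallest modulus among the singular points: 1/4.
The branch terms are analytic at -1/4 and contribute nothing to the residue; only the rational part matters.
At the order-3 pole -1/4 set g(μ) = (μ - (-1/4))^3*(rational part) = 35*μ/19 + 8/29.
Order-3 pole: residue = g''(a)/2; g''(-1/4) = 0, so the residue is 0.
List the singular points by increasing real part (a conjugate pair: the negative imaginary part first).
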